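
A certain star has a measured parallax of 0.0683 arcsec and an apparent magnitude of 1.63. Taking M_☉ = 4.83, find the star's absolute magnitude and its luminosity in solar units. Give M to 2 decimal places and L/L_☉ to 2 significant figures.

M ≈ 0.80; L/L_☉ ≈ 41

d = 1/p = 1/0.0683″ = 14.64 pc
M = m − 5 log₁₀ d + 5 = 1.63 − 5·1.1656 + 5 = 0.802
M − M_☉ = 0.802 − 4.83 = -4.028
L/L_☉ = 10^(−0.4 × -4.028) = 40.85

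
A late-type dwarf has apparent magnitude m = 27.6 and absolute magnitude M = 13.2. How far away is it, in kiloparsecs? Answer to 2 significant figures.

d ≈ 7.6 kpc

Distance modulus: m − M = 27.6 − (13.2) = 14.400
m − M = 5 log₁₀ d − 5
log₁₀ d = (m − M)/5 + 1 = 3.8800
d = 10^3.8800 = 7586 pc
= 7.586 kpc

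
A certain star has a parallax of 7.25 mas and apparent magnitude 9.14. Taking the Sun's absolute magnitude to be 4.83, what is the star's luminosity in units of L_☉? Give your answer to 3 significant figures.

L/L_☉ ≈ 3.59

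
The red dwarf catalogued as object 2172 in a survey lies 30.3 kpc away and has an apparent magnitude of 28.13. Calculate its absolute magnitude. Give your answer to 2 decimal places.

M ≈ 10.72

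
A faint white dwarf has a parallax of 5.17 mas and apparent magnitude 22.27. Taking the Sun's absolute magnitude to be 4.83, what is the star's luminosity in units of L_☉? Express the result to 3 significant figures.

L/L_☉ ≈ 3.95×10^-5

d = 1/p = 1000/5.17 mas = 193.4 pc
M = m − 5 log₁₀ d + 5 = 22.27 − 5·2.2865 + 5 = 15.837
M − M_☉ = 15.837 − 4.83 = 11.007
L/L_☉ = 10^(−0.4 × 11.007) = 3.954×10^-5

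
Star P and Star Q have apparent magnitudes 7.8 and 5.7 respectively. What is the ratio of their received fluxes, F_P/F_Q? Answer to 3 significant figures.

F_P/F_Q ≈ 0.145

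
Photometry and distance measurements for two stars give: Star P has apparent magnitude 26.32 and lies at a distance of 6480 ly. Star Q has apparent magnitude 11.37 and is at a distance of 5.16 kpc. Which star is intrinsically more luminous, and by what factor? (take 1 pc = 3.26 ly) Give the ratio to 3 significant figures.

Star P: d = 6480 ly / 3.26 = 1988 pc
Star P: M = m − 5 log₁₀ d + 5 = 26.32 − 5·3.2984 + 5 = 14.828
Star Q: d = 5.16 kpc = 5160 pc
Star Q: M = m − 5 log₁₀ d + 5 = 11.37 − 5·3.7126 + 5 = -2.193
ΔM = M_P − M_Q = 14.828 − (-2.193) = 17.021; smaller M is more luminous → Star Q.
L ratio = 10^(0.4 |ΔM|) = 10^6.809 = 6.436×10^6

Star Q is more luminous, by a factor of 6.44×10^6.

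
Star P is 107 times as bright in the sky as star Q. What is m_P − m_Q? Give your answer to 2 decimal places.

m_P − m_Q ≈ -5.07

Pogson: Δm = −2.5 log₁₀(ratio) = −2.5 log₁₀(107) = −2.5 × 2.0294 = -5.073
Star P is brighter, so it has the smaller magnitude: the difference is negative.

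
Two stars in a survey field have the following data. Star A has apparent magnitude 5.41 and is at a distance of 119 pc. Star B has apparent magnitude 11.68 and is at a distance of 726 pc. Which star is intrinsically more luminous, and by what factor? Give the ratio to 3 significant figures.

Star A: M = m − 5 log₁₀ d + 5 = 5.41 − 5·2.0755 + 5 = 0.032
Star B: M = m − 5 log₁₀ d + 5 = 11.68 − 5·2.8609 + 5 = 2.375
ΔM = M_A − M_B = 0.032 − (2.375) = -2.343; smaller M is more luminous → Star A.
L ratio = 10^(0.4 |ΔM|) = 10^0.937 = 8.654

Star A is more luminous, by a factor of 8.65.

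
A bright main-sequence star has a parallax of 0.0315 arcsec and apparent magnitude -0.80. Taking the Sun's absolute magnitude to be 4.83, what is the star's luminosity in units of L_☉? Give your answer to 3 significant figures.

d = 1/p = 1/0.0315″ = 31.75 pc
M = m − 5 log₁₀ d + 5 = -0.80 − 5·1.5017 + 5 = -3.308
M − M_☉ = -3.308 − 4.83 = -8.138
L/L_☉ = 10^(−0.4 × -8.138) = 1800

L/L_☉ ≈ 1800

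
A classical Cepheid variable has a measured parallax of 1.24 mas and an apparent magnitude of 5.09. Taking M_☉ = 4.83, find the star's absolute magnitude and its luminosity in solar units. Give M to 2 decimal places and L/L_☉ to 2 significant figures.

d = 1/p = 1000/1.24 mas = 806.5 pc
M = m − 5 log₁₀ d + 5 = 5.09 − 5·2.9066 + 5 = -4.443
M − M_☉ = -4.443 − 4.83 = -9.273
L/L_☉ = 10^(−0.4 × -9.273) = 5119

M ≈ -4.44; L/L_☉ ≈ 5100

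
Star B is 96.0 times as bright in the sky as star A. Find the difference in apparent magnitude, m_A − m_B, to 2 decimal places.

Pogson: Δm = −2.5 log₁₀(ratio) = −2.5 log₁₀(96.0) = −2.5 × 1.9823 = -4.956
Star B is brighter so has the smaller magnitude: m_A − m_B is positive.

m_A − m_B ≈ 4.96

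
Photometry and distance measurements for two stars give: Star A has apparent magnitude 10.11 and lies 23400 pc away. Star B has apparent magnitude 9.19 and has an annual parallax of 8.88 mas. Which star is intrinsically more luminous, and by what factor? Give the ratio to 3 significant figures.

Star A: M = m − 5 log₁₀ d + 5 = 10.11 − 5·4.3692 + 5 = -6.736
Star B: p = 8.88 mas = 8.88×10^-3″ → d = 1/p = 112.6 pc
Star B: M = m − 5 log₁₀ d + 5 = 9.19 − 5·2.0516 + 5 = 3.932
ΔM = M_A − M_B = -6.736 − (3.932) = -10.668; smaller M is more luminous → Star A.
L ratio = 10^(0.4 |ΔM|) = 10^4.267 = 18500

Star A is more luminous, by a factor of 18500.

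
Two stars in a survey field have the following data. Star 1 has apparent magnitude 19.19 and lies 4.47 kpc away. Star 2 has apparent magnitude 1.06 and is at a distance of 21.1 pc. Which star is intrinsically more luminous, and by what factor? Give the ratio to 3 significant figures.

Star 1: d = 4.47 kpc = 4470 pc
Star 1: M = m − 5 log₁₀ d + 5 = 19.19 − 5·3.6503 + 5 = 5.938
Star 2: M = m − 5 log₁₀ d + 5 = 1.06 − 5·1.3243 + 5 = -0.561
ΔM = M_1 − M_2 = 5.938 − (-0.561) = 6.500; smaller M is more luminous → Star 2.
L ratio = 10^(0.4 |ΔM|) = 10^2.600 = 398.1

Star 2 is more luminous, by a factor of 398.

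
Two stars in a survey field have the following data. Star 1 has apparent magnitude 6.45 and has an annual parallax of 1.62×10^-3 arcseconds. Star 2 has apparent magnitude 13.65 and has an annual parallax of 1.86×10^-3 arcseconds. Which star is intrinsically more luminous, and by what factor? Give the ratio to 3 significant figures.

Star 1 is more luminous, by a factor of 1000.

Star 1: d = 1/p = 1/1.62×10^-3″ = 617.3 pc
Star 1: M = m − 5 log₁₀ d + 5 = 6.45 − 5·2.7905 + 5 = -2.502
Star 2: d = 1/p = 1/1.86×10^-3″ = 537.6 pc
Star 2: M = m − 5 log₁₀ d + 5 = 13.65 − 5·2.7305 + 5 = 4.998
ΔM = M_1 − M_2 = -2.502 − (4.998) = -7.500; smaller M is more luminous → Star 1.
L ratio = 10^(0.4 |ΔM|) = 10^3.000 = 1000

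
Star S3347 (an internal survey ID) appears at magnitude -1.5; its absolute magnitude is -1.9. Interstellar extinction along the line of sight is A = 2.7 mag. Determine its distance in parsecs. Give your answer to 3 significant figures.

m − M = 5 log₁₀(d/10 pc) + A  ⇒  -1.5 − (-1.9) − 2.7 = 5 log₁₀(d/10)
-2.300 = 5 log₁₀(d/10)
log₁₀ d = (m − M − A)/5 + 1 = 0.5400
d = 10^0.5400 = 3.467 pc

d ≈ 3.47 pc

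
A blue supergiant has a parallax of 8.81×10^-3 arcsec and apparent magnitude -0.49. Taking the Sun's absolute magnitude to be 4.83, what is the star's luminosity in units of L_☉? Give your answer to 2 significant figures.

d = 1/p = 1/8.81×10^-3″ = 113.5 pc
M = m − 5 log₁₀ d + 5 = -0.49 − 5·2.0550 + 5 = -5.765
M − M_☉ = -5.765 − 4.83 = -10.595
L/L_☉ = 10^(−0.4 × -10.595) = 17300

L/L_☉ ≈ 17000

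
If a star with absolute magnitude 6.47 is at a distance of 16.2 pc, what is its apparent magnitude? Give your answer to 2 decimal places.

m ≈ 7.52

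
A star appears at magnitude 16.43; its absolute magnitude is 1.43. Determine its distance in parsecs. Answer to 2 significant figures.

d ≈ 10000 pc

μ = m − M = 15.000
m − M = 5 log₁₀ d − 5
log₁₀ d = (m − M)/5 + 1 = 4.0000
d = 10^4.0000 = 10000 pc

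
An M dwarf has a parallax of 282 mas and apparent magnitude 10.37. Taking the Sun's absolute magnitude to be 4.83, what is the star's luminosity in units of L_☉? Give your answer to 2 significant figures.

L/L_☉ ≈ 7.6×10^-4

d = 1/p = 1000/282 mas = 3.546 pc
M = m − 5 log₁₀ d + 5 = 10.37 − 5·0.5498 + 5 = 12.621
M − M_☉ = 12.621 − 4.83 = 7.791
L/L_☉ = 10^(−0.4 × 7.791) = 7.647×10^-4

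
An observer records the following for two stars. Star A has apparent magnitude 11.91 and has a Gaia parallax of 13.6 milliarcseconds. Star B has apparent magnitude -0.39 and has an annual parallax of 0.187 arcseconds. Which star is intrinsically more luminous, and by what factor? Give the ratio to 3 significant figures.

Star B is more luminous, by a factor of 440.

Star A: p = 13.6 mas = 0.0136″ → d = 1/p = 73.53 pc
Star A: M = m − 5 log₁₀ d + 5 = 11.91 − 5·1.8665 + 5 = 7.578
Star B: d = 1/p = 1/0.187″ = 5.348 pc
Star B: M = m − 5 log₁₀ d + 5 = -0.39 − 5·0.7282 + 5 = 0.969
ΔM = M_A − M_B = 7.578 − (0.969) = 6.608; smaller M is more luminous → Star B.
L ratio = 10^(0.4 |ΔM|) = 10^2.643 = 439.9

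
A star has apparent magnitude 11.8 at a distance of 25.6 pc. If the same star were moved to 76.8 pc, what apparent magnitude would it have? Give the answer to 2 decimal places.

m ≈ 14.19

Flux ∝ 1/d², so Δm = 5 log₁₀(d₂/d₁) = 5 log₁₀(76.8/25.6) = 2.386
m₂ = m₁ + Δm = 11.8 + (2.386) = 14.186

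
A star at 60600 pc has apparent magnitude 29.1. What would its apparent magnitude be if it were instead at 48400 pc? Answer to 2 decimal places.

Flux ∝ 1/d², so Δm = 5 log₁₀(d₂/d₁) = 5 log₁₀(48400/60600) = -0.488
m₂ = m₁ + Δm = 29.1 + (-0.488) = 28.612

m ≈ 28.61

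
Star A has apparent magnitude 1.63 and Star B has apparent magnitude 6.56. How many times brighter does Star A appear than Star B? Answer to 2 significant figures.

Magnitude difference = -4.93
Flux ratio = 10^(−0.4 Δm) = 10^(−0.4 × -4.93) = 10^1.972 = 93.76

94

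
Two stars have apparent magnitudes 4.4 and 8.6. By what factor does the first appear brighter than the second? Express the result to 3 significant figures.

47.9

Δm = 4.4 − (8.6) = -4.2
Flux ratio = 10^(−0.4 Δm) = 10^(−0.4 × -4.2) = 10^1.680 = 47.86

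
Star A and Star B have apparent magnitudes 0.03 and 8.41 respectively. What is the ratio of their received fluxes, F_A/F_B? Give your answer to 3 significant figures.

Magnitude difference = -8.38
Flux ratio = 10^(−0.4 Δm) = 10^(−0.4 × -8.38) = 10^3.352 = 2249

F_A/F_B ≈ 2250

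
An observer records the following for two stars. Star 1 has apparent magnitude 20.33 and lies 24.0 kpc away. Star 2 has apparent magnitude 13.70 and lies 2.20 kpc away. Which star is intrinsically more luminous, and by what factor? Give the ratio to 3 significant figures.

Star 2 is more luminous, by a factor of 3.77.

Star 1: d = 24.0 kpc = 24000 pc
Star 1: M = m − 5 log₁₀ d + 5 = 20.33 − 5·4.3802 + 5 = 3.429
Star 2: d = 2.20 kpc = 2200 pc
Star 2: M = m − 5 log₁₀ d + 5 = 13.70 − 5·3.3424 + 5 = 1.988
ΔM = M_1 − M_2 = 3.429 − (1.988) = 1.441; smaller M is more luminous → Star 2.
L ratio = 10^(0.4 |ΔM|) = 10^0.576 = 3.771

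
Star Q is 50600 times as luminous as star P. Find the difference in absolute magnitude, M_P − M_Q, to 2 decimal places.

M_P − M_Q ≈ 11.76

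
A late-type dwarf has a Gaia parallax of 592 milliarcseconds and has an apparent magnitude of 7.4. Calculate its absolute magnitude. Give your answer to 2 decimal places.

M ≈ 11.26

p = 592 mas = 0.592″ → d = 1/p = 1.689 pc
5 log₁₀(d/10 pc) = 5 log₁₀(1.689) − 5 = -3.862
M = m − 5 log₁₀(d/10) = 7.4 + 3.862 = 11.262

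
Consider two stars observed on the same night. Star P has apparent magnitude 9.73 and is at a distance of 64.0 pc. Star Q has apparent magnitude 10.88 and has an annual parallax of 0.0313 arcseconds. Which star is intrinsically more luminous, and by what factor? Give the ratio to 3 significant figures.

Star P is more luminous, by a factor of 11.6.

Star P: M = m − 5 log₁₀ d + 5 = 9.73 − 5·1.8062 + 5 = 5.699
Star Q: d = 1/p = 1/0.0313″ = 31.95 pc
Star Q: M = m − 5 log₁₀ d + 5 = 10.88 − 5·1.5045 + 5 = 8.358
ΔM = M_P − M_Q = 5.699 − (8.358) = -2.659; smaller M is more luminous → Star P.
L ratio = 10^(0.4 |ΔM|) = 10^1.063 = 11.57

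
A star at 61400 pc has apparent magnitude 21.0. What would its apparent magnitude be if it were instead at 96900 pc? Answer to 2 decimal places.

m ≈ 21.99

Flux ∝ 1/d², so Δm = 5 log₁₀(d₂/d₁) = 5 log₁₀(96900/61400) = 0.991
m₂ = m₁ + Δm = 21.0 + (0.991) = 21.991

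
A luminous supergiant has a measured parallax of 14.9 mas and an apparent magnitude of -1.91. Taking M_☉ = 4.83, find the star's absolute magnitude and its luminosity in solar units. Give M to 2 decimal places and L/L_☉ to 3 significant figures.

d = 1/p = 1000/14.9 mas = 67.11 pc
M = m − 5 log₁₀ d + 5 = -1.91 − 5·1.8268 + 5 = -6.044
M − M_☉ = -6.044 − 4.83 = -10.874
L/L_☉ = 10^(−0.4 × -10.874) = 22370

M ≈ -6.04; L/L_☉ ≈ 22400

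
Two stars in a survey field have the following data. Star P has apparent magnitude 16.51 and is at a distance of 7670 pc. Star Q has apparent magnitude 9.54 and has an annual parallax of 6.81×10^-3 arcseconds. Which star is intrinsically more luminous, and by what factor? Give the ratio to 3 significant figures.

Star P: M = m − 5 log₁₀ d + 5 = 16.51 − 5·3.8848 + 5 = 2.086
Star Q: d = 1/p = 1/6.81×10^-3″ = 146.8 pc
Star Q: M = m − 5 log₁₀ d + 5 = 9.54 − 5·2.1669 + 5 = 3.706
ΔM = M_P − M_Q = 2.086 − (3.706) = -1.620; smaller M is more luminous → Star P.
L ratio = 10^(0.4 |ΔM|) = 10^0.648 = 4.445

Star P is more luminous, by a factor of 4.45.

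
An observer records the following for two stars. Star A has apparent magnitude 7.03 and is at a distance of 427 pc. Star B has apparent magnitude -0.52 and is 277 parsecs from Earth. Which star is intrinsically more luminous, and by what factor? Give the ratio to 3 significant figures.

Star B is more luminous, by a factor of 441.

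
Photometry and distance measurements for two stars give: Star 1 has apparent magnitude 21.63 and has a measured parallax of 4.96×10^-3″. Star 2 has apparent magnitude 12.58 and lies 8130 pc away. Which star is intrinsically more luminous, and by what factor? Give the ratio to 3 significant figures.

Star 1: d = 1/p = 1/4.96×10^-3″ = 201.6 pc
Star 1: M = m − 5 log₁₀ d + 5 = 21.63 − 5·2.3045 + 5 = 15.107
Star 2: M = m − 5 log₁₀ d + 5 = 12.58 − 5·3.9101 + 5 = -1.970
ΔM = M_1 − M_2 = 15.107 − (-1.970) = 17.078; smaller M is more luminous → Star 2.
L ratio = 10^(0.4 |ΔM|) = 10^6.831 = 6.779×10^6

Star 2 is more luminous, by a factor of 6.78×10^6.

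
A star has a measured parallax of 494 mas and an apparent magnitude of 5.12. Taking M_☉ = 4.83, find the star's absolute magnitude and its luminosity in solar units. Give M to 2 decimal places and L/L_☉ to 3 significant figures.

d = 1/p = 1000/494 mas = 2.024 pc
M = m − 5 log₁₀ d + 5 = 5.12 − 5·0.3063 + 5 = 8.589
M − M_☉ = 8.589 − 4.83 = 3.759
L/L_☉ = 10^(−0.4 × 3.759) = 0.03137

M ≈ 8.59; L/L_☉ ≈ 0.0314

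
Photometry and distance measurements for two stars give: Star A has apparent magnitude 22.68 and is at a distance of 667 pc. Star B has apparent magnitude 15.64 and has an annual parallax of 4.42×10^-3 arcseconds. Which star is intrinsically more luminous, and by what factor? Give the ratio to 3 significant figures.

Star B is more luminous, by a factor of 75.3.

Star A: M = m − 5 log₁₀ d + 5 = 22.68 − 5·2.8241 + 5 = 13.559
Star B: d = 1/p = 1/4.42×10^-3″ = 226.2 pc
Star B: M = m − 5 log₁₀ d + 5 = 15.64 − 5·2.3546 + 5 = 8.867
ΔM = M_A − M_B = 13.559 − (8.867) = 4.692; smaller M is more luminous → Star B.
L ratio = 10^(0.4 |ΔM|) = 10^1.877 = 75.32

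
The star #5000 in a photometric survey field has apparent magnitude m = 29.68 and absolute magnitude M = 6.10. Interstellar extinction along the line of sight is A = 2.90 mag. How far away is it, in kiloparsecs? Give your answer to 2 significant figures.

d ≈ 140 kpc

m − M = 5 log₁₀(d/10 pc) + A  ⇒  29.68 − (6.10) − 2.90 = 5 log₁₀(d/10)
20.680 = 5 log₁₀(d/10)
log₁₀ d = (m − M − A)/5 + 1 = 5.1360
d = 10^5.1360 = 136800 pc
= 136.8 kpc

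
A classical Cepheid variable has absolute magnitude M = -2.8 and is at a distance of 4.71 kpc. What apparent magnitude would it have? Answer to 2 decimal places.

d = 4.71 kpc = 4710 pc
m = M + 5 log₁₀ d − 5 = -2.8 + 5·3.6730 − 5 = 10.565

m ≈ 10.57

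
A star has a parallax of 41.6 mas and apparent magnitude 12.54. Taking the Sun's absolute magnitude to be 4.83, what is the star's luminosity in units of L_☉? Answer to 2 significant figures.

L/L_☉ ≈ 4.8×10^-3

d = 1/p = 1000/41.6 mas = 24.04 pc
M = m − 5 log₁₀ d + 5 = 12.54 − 5·1.3809 + 5 = 10.635
M − M_☉ = 10.635 − 4.83 = 5.805
L/L_☉ = 10^(−0.4 × 5.805) = 4.762×10^-3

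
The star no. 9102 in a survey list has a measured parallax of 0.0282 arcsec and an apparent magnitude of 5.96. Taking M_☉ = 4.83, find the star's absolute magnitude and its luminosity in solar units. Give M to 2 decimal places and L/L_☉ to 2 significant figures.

d = 1/p = 1/0.0282″ = 35.46 pc
M = m − 5 log₁₀ d + 5 = 5.96 − 5·1.5498 + 5 = 3.211
M − M_☉ = 3.211 − 4.83 = -1.619
L/L_☉ = 10^(−0.4 × -1.619) = 4.441

M ≈ 3.21; L/L_☉ ≈ 4.4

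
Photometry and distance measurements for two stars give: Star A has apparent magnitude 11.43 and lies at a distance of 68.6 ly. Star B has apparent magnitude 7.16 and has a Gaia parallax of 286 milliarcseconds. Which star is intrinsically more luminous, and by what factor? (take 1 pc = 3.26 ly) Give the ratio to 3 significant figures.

Star B is more luminous, by a factor of 1.41.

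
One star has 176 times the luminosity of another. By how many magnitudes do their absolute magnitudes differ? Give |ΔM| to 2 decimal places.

|ΔM| ≈ 5.61

Pogson: ΔM = −2.5 log₁₀(ratio) = −2.5 log₁₀(176) = −2.5 × 2.2455 = -5.614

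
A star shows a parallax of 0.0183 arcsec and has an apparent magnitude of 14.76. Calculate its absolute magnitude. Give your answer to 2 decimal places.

M ≈ 11.07

d = 1/p = 1/0.0183″ = 54.64 pc
5 log₁₀(d/10 pc) = 5 log₁₀(54.64) − 5 = 3.688
M = m − 5 log₁₀(d/10) = 14.76 − 3.688 = 11.072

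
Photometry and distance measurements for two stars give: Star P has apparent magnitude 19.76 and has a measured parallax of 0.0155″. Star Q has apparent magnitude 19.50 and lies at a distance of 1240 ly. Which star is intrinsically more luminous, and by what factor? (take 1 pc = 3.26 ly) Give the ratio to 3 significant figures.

Star P: d = 1/p = 1/0.0155″ = 64.52 pc
Star P: M = m − 5 log₁₀ d + 5 = 19.76 − 5·1.8097 + 5 = 15.712
Star Q: d = 1240 ly / 3.26 = 380.4 pc
Star Q: M = m − 5 log₁₀ d + 5 = 19.50 − 5·2.5802 + 5 = 11.599
ΔM = M_P − M_Q = 15.712 − (11.599) = 4.113; smaller M is more luminous → Star Q.
L ratio = 10^(0.4 |ΔM|) = 10^1.645 = 44.16

Star Q is more luminous, by a factor of 44.2.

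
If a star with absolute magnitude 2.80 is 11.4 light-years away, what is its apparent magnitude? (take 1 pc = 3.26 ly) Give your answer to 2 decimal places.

m ≈ 0.52

d = 11.4 ly / 3.26 = 3.497 pc
m = M + 5 log₁₀ d − 5 = 2.80 + 5·0.5437 − 5 = 0.518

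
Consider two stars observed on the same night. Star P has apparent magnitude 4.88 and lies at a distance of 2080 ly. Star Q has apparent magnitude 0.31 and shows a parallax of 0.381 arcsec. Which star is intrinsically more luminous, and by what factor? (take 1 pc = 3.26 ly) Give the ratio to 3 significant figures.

Star P is more luminous, by a factor of 878.

Star P: d = 2080 ly / 3.26 = 638.0 pc
Star P: M = m − 5 log₁₀ d + 5 = 4.88 − 5·2.8048 + 5 = -4.144
Star Q: d = 1/p = 1/0.381″ = 2.625 pc
Star Q: M = m − 5 log₁₀ d + 5 = 0.31 − 5·0.4191 + 5 = 3.215
ΔM = M_P − M_Q = -4.144 − (3.215) = -7.359; smaller M is more luminous → Star P.
L ratio = 10^(0.4 |ΔM|) = 10^2.944 = 878.1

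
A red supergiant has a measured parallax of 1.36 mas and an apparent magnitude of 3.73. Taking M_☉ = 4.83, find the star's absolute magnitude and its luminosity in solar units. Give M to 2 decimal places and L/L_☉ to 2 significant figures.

d = 1/p = 1000/1.36 mas = 735.3 pc
M = m − 5 log₁₀ d + 5 = 3.73 − 5·2.8665 + 5 = -5.602
M − M_☉ = -5.602 − 4.83 = -10.432
L/L_☉ = 10^(−0.4 × -10.432) = 14890

M ≈ -5.60; L/L_☉ ≈ 15000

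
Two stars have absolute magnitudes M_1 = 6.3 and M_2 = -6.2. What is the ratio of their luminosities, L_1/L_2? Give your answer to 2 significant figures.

L_1/L_2 ≈ 1.0×10^-5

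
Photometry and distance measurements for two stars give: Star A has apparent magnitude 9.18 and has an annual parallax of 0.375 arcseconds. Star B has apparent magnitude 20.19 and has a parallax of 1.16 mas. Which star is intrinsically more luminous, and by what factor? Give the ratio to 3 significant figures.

Star B is more luminous, by a factor of 4.12.

Star A: d = 1/p = 1/0.375″ = 2.667 pc
Star A: M = m − 5 log₁₀ d + 5 = 9.18 − 5·0.4260 + 5 = 12.050
Star B: p = 1.16 mas = 1.16×10^-3″ → d = 1/p = 862.1 pc
Star B: M = m − 5 log₁₀ d + 5 = 20.19 − 5·2.9355 + 5 = 10.512
ΔM = M_A − M_B = 12.050 − (10.512) = 1.538; smaller M is more luminous → Star B.
L ratio = 10^(0.4 |ΔM|) = 10^0.615 = 4.122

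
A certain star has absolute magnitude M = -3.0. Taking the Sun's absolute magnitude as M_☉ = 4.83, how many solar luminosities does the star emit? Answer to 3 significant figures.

L/L_☉ ≈ 1360

M − M_☉ = -3.0 − 4.83 = -7.830
L/L_☉ = 10^(−0.4 (M − M_☉)) = 10^3.132 = 1355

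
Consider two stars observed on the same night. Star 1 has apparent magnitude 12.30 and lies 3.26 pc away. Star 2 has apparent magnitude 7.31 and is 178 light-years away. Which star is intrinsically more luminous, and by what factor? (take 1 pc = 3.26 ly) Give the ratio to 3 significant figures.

Star 1: M = m − 5 log₁₀ d + 5 = 12.30 − 5·0.5132 + 5 = 14.734
Star 2: d = 178 ly / 3.26 = 54.60 pc
Star 2: M = m − 5 log₁₀ d + 5 = 7.31 − 5·1.7372 + 5 = 3.624
ΔM = M_1 − M_2 = 14.734 − (3.624) = 11.110; smaller M is more luminous → Star 2.
L ratio = 10^(0.4 |ΔM|) = 10^4.444 = 27800

Star 2 is more luminous, by a factor of 27800.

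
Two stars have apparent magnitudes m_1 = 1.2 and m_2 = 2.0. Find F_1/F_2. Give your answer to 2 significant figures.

F_1/F_2 ≈ 2.1

Magnitude difference = -0.8
Flux ratio = 10^(−0.4 Δm) = 10^(−0.4 × -0.8) = 10^0.320 = 2.089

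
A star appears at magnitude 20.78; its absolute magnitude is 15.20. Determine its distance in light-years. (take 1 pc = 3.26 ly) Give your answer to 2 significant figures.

d ≈ 430 ly

μ = m − M = 5.580
m − M = 5 log₁₀ d − 5
log₁₀ d = (m − M)/5 + 1 = 2.1160
d = 10^2.1160 = 130.6 pc
= 425.8 ly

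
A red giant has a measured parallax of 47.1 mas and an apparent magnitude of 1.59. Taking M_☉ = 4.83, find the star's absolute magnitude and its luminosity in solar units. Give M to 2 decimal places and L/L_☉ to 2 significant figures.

d = 1/p = 1000/47.1 mas = 21.23 pc
M = m − 5 log₁₀ d + 5 = 1.59 − 5·1.3270 + 5 = -0.045
M − M_☉ = -0.045 − 4.83 = -4.875
L/L_☉ = 10^(−0.4 × -4.875) = 89.12

M ≈ -0.04; L/L_☉ ≈ 89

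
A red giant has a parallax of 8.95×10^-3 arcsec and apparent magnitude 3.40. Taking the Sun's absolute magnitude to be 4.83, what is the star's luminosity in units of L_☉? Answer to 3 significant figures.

L/L_☉ ≈ 466

d = 1/p = 1/8.95×10^-3″ = 111.7 pc
M = m − 5 log₁₀ d + 5 = 3.40 − 5·2.0482 + 5 = -1.841
M − M_☉ = -1.841 − 4.83 = -6.671
L/L_☉ = 10^(−0.4 × -6.671) = 466.0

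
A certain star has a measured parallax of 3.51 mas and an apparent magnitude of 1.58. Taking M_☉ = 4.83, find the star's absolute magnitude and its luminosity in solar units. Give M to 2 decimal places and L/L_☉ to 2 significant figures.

M ≈ -5.69; L/L_☉ ≈ 16000

d = 1/p = 1000/3.51 mas = 284.9 pc
M = m − 5 log₁₀ d + 5 = 1.58 − 5·2.4547 + 5 = -5.693
M − M_☉ = -5.693 − 4.83 = -10.523
L/L_☉ = 10^(−0.4 × -10.523) = 16200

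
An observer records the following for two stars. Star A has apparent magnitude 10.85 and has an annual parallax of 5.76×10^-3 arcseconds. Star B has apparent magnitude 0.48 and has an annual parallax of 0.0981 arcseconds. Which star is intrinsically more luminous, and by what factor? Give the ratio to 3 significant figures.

Star B is more luminous, by a factor of 48.5.

Star A: d = 1/p = 1/5.76×10^-3″ = 173.6 pc
Star A: M = m − 5 log₁₀ d + 5 = 10.85 − 5·2.2396 + 5 = 4.652
Star B: d = 1/p = 1/0.0981″ = 10.19 pc
Star B: M = m − 5 log₁₀ d + 5 = 0.48 − 5·1.0083 + 5 = 0.438
ΔM = M_A − M_B = 4.652 − (0.438) = 4.214; smaller M is more luminous → Star B.
L ratio = 10^(0.4 |ΔM|) = 10^1.686 = 48.47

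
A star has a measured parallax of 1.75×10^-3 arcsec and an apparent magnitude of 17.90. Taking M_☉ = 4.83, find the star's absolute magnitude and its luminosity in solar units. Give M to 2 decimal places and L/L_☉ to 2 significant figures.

M ≈ 9.12; L/L_☉ ≈ 0.019

d = 1/p = 1/1.75×10^-3″ = 571.4 pc
M = m − 5 log₁₀ d + 5 = 17.90 − 5·2.7570 + 5 = 9.115
M − M_☉ = 9.115 − 4.83 = 4.285
L/L_☉ = 10^(−0.4 × 4.285) = 0.01932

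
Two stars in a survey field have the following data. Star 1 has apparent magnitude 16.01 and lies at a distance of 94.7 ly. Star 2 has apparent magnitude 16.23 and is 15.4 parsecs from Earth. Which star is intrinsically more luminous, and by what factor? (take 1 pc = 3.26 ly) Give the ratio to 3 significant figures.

Star 1 is more luminous, by a factor of 4.36.

Star 1: d = 94.7 ly / 3.26 = 29.05 pc
Star 1: M = m − 5 log₁₀ d + 5 = 16.01 − 5·1.4631 + 5 = 13.694
Star 2: M = m − 5 log₁₀ d + 5 = 16.23 − 5·1.1875 + 5 = 15.292
ΔM = M_1 − M_2 = 13.694 − (15.292) = -1.598; smaller M is more luminous → Star 1.
L ratio = 10^(0.4 |ΔM|) = 10^0.639 = 4.357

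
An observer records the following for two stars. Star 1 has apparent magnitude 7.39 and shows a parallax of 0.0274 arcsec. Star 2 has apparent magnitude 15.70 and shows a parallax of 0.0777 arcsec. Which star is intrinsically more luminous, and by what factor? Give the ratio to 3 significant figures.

Star 1 is more luminous, by a factor of 17000.

Star 1: d = 1/p = 1/0.0274″ = 36.50 pc
Star 1: M = m − 5 log₁₀ d + 5 = 7.39 − 5·1.5622 + 5 = 4.579
Star 2: d = 1/p = 1/0.0777″ = 12.87 pc
Star 2: M = m − 5 log₁₀ d + 5 = 15.70 − 5·1.1096 + 5 = 15.152
ΔM = M_1 − M_2 = 4.579 − (15.152) = -10.573; smaller M is more luminous → Star 1.
L ratio = 10^(0.4 |ΔM|) = 10^4.229 = 16960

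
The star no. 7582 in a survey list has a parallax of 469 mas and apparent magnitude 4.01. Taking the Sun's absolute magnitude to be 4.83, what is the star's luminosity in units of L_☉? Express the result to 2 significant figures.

L/L_☉ ≈ 0.097

d = 1/p = 1000/469 mas = 2.132 pc
M = m − 5 log₁₀ d + 5 = 4.01 − 5·0.3288 + 5 = 7.366
M − M_☉ = 7.366 − 4.83 = 2.536
L/L_☉ = 10^(−0.4 × 2.536) = 0.09675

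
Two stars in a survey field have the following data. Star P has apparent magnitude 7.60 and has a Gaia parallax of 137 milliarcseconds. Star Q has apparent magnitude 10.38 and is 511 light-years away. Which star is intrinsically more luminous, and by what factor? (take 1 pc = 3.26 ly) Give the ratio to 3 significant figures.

Star P: p = 137 mas = 0.137″ → d = 1/p = 7.299 pc
Star P: M = m − 5 log₁₀ d + 5 = 7.60 − 5·0.8633 + 5 = 8.284
Star Q: d = 511 ly / 3.26 = 156.7 pc
Star Q: M = m − 5 log₁₀ d + 5 = 10.38 − 5·2.1952 + 5 = 4.404
ΔM = M_P − M_Q = 8.284 − (4.404) = 3.880; smaller M is more luminous → Star Q.
L ratio = 10^(0.4 |ΔM|) = 10^1.552 = 35.63

Star Q is more luminous, by a factor of 35.6.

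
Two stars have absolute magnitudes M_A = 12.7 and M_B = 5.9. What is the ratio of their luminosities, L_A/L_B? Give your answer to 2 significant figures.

L_A/L_B ≈ 1.9×10^-3

ΔM = M_A − M_B = 6.8
L_A/L_B = 10^(−0.4 ΔM) = 10^-2.720 = 1.905×10^-3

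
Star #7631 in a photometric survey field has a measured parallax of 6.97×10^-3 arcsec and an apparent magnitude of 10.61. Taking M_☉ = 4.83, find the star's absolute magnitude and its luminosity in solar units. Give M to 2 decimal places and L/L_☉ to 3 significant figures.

d = 1/p = 1/6.97×10^-3″ = 143.5 pc
M = m − 5 log₁₀ d + 5 = 10.61 − 5·2.1568 + 5 = 4.826
M − M_☉ = 4.826 − 4.83 = -0.004
L/L_☉ = 10^(−0.4 × -0.004) = 1.004

M ≈ 4.83; L/L_☉ ≈ 1.00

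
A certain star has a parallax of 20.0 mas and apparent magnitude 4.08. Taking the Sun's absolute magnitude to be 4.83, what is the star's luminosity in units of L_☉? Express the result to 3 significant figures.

d = 1/p = 1000/20.0 mas = 50.00 pc
M = m − 5 log₁₀ d + 5 = 4.08 − 5·1.6990 + 5 = 0.585
M − M_☉ = 0.585 − 4.83 = -4.245
L/L_☉ = 10^(−0.4 × -4.245) = 49.88

L/L_☉ ≈ 49.9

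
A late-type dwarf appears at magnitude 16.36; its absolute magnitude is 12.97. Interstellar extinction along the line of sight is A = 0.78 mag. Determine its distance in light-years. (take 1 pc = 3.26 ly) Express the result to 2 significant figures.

d ≈ 110 ly

m − M = 5 log₁₀(d/10 pc) + A  ⇒  16.36 − (12.97) − 0.78 = 5 log₁₀(d/10)
2.610 = 5 log₁₀(d/10)
log₁₀ d = (m − M − A)/5 + 1 = 1.5220
d = 10^1.5220 = 33.27 pc
= 108.4 ly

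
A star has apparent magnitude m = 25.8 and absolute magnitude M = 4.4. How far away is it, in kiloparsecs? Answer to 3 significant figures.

d ≈ 191 kpc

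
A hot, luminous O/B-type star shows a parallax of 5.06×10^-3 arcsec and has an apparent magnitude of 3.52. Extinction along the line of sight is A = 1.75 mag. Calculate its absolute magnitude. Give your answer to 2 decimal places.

M ≈ -4.71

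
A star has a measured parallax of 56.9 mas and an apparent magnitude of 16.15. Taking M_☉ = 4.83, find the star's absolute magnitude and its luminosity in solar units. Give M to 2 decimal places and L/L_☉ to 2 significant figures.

M ≈ 14.93; L/L_☉ ≈ 9.2×10^-5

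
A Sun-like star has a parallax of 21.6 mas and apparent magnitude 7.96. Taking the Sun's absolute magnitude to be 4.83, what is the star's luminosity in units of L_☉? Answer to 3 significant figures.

d = 1/p = 1000/21.6 mas = 46.30 pc
M = m − 5 log₁₀ d + 5 = 7.96 − 5·1.6655 + 5 = 4.632
M − M_☉ = 4.632 − 4.83 = -0.198
L/L_☉ = 10^(−0.4 × -0.198) = 1.200

L/L_☉ ≈ 1.20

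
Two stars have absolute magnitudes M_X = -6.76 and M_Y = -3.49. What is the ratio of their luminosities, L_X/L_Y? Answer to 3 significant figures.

ΔM = M_X − M_Y = -3.27
L_X/L_Y = 10^(−0.4 ΔM) = 10^1.308 = 20.32

L_X/L_Y ≈ 20.3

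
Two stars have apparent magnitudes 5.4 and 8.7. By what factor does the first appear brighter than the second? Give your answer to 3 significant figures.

Δm = 5.4 − (8.7) = -3.3
Flux ratio = 10^(−0.4 Δm) = 10^(−0.4 × -3.3) = 10^1.320 = 20.89

20.9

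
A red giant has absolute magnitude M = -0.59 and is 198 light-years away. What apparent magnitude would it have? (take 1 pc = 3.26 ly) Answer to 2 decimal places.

d = 198 ly / 3.26 = 60.74 pc
m = M + 5 log₁₀ d − 5 = -0.59 + 5·1.7834 − 5 = 3.327

m ≈ 3.33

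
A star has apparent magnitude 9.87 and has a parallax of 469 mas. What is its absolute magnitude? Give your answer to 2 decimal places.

M ≈ 13.23

p = 469 mas = 0.469″ → d = 1/p = 2.132 pc
5 log₁₀(d/10 pc) = 5 log₁₀(2.132) − 5 = -3.356
M = m − 5 log₁₀(d/10) = 9.87 + 3.356 = 13.226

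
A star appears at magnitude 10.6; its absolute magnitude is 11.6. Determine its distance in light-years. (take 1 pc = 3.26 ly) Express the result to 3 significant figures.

d ≈ 20.6 ly

Distance modulus: m − M = 10.6 − (11.6) = -1.000
m − M = 5 log₁₀ d − 5
log₁₀ d = (m − M)/5 + 1 = 0.8000
d = 10^0.8000 = 6.310 pc
= 20.57 ly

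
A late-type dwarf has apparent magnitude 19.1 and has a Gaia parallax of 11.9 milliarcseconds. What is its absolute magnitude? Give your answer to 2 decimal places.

M ≈ 14.48

p = 11.9 mas = 0.0119″ → d = 1/p = 84.03 pc
5 log₁₀(d/10 pc) = 5 log₁₀(84.03) − 5 = 4.622
M = m − 5 log₁₀(d/10) = 19.1 − 4.622 = 14.478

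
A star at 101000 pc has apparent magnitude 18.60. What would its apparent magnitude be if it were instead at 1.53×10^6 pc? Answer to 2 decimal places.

m ≈ 24.50

Flux ∝ 1/d², so Δm = 5 log₁₀(d₂/d₁) = 5 log₁₀(1.53×10^6/101000) = 5.902
m₂ = m₁ + Δm = 18.60 + (5.902) = 24.502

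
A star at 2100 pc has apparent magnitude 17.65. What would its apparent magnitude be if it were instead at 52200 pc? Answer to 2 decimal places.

m ≈ 24.63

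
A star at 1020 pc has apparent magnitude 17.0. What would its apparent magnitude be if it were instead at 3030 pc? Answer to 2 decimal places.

Flux ∝ 1/d², so Δm = 5 log₁₀(d₂/d₁) = 5 log₁₀(3030/1020) = 2.364
m₂ = m₁ + Δm = 17.0 + (2.364) = 19.364

m ≈ 19.36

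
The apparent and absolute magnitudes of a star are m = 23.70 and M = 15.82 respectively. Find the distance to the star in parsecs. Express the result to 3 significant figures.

d ≈ 377 pc

μ = m − M = 7.880
m − M = 5 log₁₀ d − 5
log₁₀ d = (m − M)/5 + 1 = 2.5760
d = 10^2.5760 = 376.7 pc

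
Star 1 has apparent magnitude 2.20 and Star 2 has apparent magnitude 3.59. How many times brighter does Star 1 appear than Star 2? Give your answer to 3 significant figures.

3.60

Magnitude difference = -1.39
Flux ratio = 10^(−0.4 Δm) = 10^(−0.4 × -1.39) = 10^0.556 = 3.597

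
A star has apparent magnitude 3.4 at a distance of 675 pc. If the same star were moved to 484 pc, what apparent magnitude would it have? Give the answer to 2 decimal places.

m ≈ 2.68

Flux ∝ 1/d², so Δm = 5 log₁₀(d₂/d₁) = 5 log₁₀(484/675) = -0.722
m₂ = m₁ + Δm = 3.4 + (-0.722) = 2.678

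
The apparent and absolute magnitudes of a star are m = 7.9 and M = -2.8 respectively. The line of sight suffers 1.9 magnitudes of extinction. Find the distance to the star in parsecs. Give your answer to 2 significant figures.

d ≈ 580 pc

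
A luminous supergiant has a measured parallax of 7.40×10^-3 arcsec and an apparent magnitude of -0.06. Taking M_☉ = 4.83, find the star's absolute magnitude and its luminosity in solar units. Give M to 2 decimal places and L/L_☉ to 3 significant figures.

M ≈ -5.71; L/L_☉ ≈ 16500

d = 1/p = 1/7.40×10^-3″ = 135.1 pc
M = m − 5 log₁₀ d + 5 = -0.06 − 5·2.1308 + 5 = -5.714
M − M_☉ = -5.714 − 4.83 = -10.544
L/L_☉ = 10^(−0.4 × -10.544) = 16500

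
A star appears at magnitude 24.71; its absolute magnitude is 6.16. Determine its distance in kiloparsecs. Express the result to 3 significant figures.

Distance modulus: m − M = 24.71 − (6.16) = 18.550
m − M = 5 log₁₀ d − 5
log₁₀ d = (m − M)/5 + 1 = 4.7100
d = 10^4.7100 = 51290 pc
= 51.29 kpc

d ≈ 51.3 kpc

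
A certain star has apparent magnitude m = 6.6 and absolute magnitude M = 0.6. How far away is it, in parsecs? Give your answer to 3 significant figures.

d ≈ 158 pc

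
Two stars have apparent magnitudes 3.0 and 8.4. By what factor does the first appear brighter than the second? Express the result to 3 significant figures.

Magnitude difference = -5.4
Flux ratio = 10^(−0.4 Δm) = 10^(−0.4 × -5.4) = 10^2.160 = 144.5

145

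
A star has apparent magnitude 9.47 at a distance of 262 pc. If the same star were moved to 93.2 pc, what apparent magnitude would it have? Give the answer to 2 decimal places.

m ≈ 7.23

Flux ∝ 1/d², so Δm = 5 log₁₀(d₂/d₁) = 5 log₁₀(93.2/262) = -2.244
m₂ = m₁ + Δm = 9.47 + (-2.244) = 7.226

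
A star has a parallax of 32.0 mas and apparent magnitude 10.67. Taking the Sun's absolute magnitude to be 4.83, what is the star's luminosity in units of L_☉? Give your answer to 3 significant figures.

L/L_☉ ≈ 0.0451

d = 1/p = 1000/32.0 mas = 31.25 pc
M = m − 5 log₁₀ d + 5 = 10.67 − 5·1.4949 + 5 = 8.196
M − M_☉ = 8.196 − 4.83 = 3.366
L/L_☉ = 10^(−0.4 × 3.366) = 0.04505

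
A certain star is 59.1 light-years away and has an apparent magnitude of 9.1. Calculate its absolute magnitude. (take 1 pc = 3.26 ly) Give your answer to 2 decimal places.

M ≈ 7.81

d = 59.1 ly / 3.26 = 18.13 pc
5 log₁₀(d/10 pc) = 5 log₁₀(18.13) − 5 = 1.292
M = m − 5 log₁₀(d/10) = 9.1 − 1.292 = 7.808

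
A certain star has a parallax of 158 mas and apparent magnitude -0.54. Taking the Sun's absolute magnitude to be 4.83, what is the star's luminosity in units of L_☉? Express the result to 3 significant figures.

L/L_☉ ≈ 56.3

d = 1/p = 1000/158 mas = 6.329 pc
M = m − 5 log₁₀ d + 5 = -0.54 − 5·0.8013 + 5 = 0.453
M − M_☉ = 0.453 − 4.83 = -4.377
L/L_☉ = 10^(−0.4 × -4.377) = 56.32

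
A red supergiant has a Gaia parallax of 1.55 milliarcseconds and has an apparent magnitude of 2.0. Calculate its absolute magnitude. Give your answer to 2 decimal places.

p = 1.55 mas = 1.55×10^-3″ → d = 1/p = 645.2 pc
5 log₁₀(d/10 pc) = 5 log₁₀(645.2) − 5 = 9.048
M = m − 5 log₁₀(d/10) = 2.0 − 9.048 = -7.048

M ≈ -7.05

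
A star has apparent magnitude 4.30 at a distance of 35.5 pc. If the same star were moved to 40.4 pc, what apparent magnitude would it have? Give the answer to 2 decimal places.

Flux ∝ 1/d², so Δm = 5 log₁₀(d₂/d₁) = 5 log₁₀(40.4/35.5) = 0.281
m₂ = m₁ + Δm = 4.30 + (0.281) = 4.581

m ≈ 4.58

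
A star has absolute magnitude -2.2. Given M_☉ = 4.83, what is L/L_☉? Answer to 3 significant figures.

M − M_☉ = -2.2 − 4.83 = -7.030
L/L_☉ = 10^(−0.4 (M − M_☉)) = 10^2.812 = 648.6

L/L_☉ ≈ 649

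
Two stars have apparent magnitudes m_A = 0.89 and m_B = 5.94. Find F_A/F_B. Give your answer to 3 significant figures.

F_A/F_B ≈ 105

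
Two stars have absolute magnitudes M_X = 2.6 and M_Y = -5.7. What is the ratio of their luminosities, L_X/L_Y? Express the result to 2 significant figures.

L_X/L_Y ≈ 4.8×10^-4

ΔM = M_X − M_Y = 8.3
L_X/L_Y = 10^(−0.4 ΔM) = 10^-3.320 = 4.786×10^-4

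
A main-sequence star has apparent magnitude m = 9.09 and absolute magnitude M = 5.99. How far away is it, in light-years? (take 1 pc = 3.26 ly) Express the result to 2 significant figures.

d ≈ 140 ly

Distance modulus: m − M = 9.09 − (5.99) = 3.100
m − M = 5 log₁₀ d − 5
log₁₀ d = (m − M)/5 + 1 = 1.6200
d = 10^1.6200 = 41.69 pc
= 135.9 ly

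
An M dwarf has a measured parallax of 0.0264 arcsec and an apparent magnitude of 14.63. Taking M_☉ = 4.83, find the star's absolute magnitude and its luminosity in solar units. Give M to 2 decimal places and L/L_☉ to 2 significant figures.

M ≈ 11.74; L/L_☉ ≈ 1.7×10^-3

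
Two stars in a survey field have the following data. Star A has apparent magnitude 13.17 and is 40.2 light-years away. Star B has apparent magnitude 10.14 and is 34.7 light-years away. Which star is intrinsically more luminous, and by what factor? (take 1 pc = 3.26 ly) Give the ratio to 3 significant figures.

Star A: d = 40.2 ly / 3.26 = 12.33 pc
Star A: M = m − 5 log₁₀ d + 5 = 13.17 − 5·1.0910 + 5 = 12.715
Star B: d = 34.7 ly / 3.26 = 10.64 pc
Star B: M = m − 5 log₁₀ d + 5 = 10.14 − 5·1.0271 + 5 = 10.004
ΔM = M_A − M_B = 12.715 − (10.004) = 2.711; smaller M is more luminous → Star B.
L ratio = 10^(0.4 |ΔM|) = 10^1.084 = 12.14

Star B is more luminous, by a factor of 12.1.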